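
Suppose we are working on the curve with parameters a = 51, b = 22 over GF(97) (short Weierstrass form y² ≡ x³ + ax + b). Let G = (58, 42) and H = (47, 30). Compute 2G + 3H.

First 2G:
Repeated addition: build up to 2G.
2G: tangent at (58, 42): λ = (3·58² + 51)/(2·42) ≡ 55/84. 84⁻¹ ≡ 82 (mod 97) since 84·82 = 6888 ≡ 1, so λ ≡ 55·82 ≡ 48.
  x = λ² - 58 - 58 = 2304 - 116 ≡ 54; y = λ·(58 - 54) - 42 ≡ 53. → (54, 53)
2G = (54, 53).
Next 3H:
Repeated addition: build up to 3H.
2H: tangent at (47, 30): λ = (3·47² + 51)/(2·30) ≡ 82/60. 60⁻¹ ≡ 76 (mod 97), so λ ≡ 82·76 ≡ 24.
  x = λ² - 47 - 47 = 576 - 94 ≡ 94; y = λ·(47 - 94) - 30 ≡ 6. → (94, 6)
3H: (94, 6) + (47, 30). λ = (30 - 6)/(47 - 94) ≡ 24/50 mod 97. 50⁻¹ ≡ 33 (mod 97) since 50·33 = 1650 ≡ 1, so λ ≡ 16.
  x = λ² - 94 - 47 = 256 - 141 ≡ 18; y = λ·(94 - 18) - 6 ≡ 46. → (18, 46)
3H = (18, 46).
Finally 2G + 3H:
(54, 53) + (18, 46). λ = (46 - 53)/(18 - 54) ≡ 90/61 mod 97. 61⁻¹ ≡ 35 (mod 97) since 61·35 = 2135 ≡ 1, so λ ≡ 46.
  x = λ² - 54 - 18 = 2116 - 72 ≡ 7; y = λ·(54 - 7) - 53 ≡ 72. → (7, 72)

(7, 72)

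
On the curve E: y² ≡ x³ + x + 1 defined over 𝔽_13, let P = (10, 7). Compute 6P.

O

Repeated addition: build up to 6P.
2P: tangent at (10, 7): λ = (3·10² + 1)/(2·7) ≡ 2/1. 1⁻¹ ≡ 1 (mod 13), so λ ≡ 2·1 ≡ 2.
  x = λ² - 10 - 10 = 4 - 20 ≡ 10; y = λ·(10 - 10) - 7 ≡ 6. → (10, 6)
3P: (10, 6) + (10, 7): same x and y₁ ≡ -y₂, so the sum is ∞.
4P: ∞ + (10, 7) = (10, 7) (identity).
5P: tangent at (10, 7): λ = (3·10² + 1)/(2·7) ≡ 2/1. 1⁻¹ ≡ 1 (mod 13) since 1·1 = 1 ≡ 1, so λ ≡ 2·1 ≡ 2.
  x = λ² - 10 - 10 = 4 - 20 ≡ 10; y = λ·(10 - 10) - 7 ≡ 6. → (10, 6)
6P: (10, 6) + (10, 7): same x and y₁ ≡ -y₂, so the sum is ∞.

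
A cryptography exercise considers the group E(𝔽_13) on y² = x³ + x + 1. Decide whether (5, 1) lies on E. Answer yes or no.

yes

y² = 1² ≡ 1; x³ + 1x + 1 = 131 ≡ 1 (mod 13). 1 = 1.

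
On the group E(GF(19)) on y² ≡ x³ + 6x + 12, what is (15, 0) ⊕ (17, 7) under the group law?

(15, 0) + (17, 7). λ = (7 - 0)/(17 - 15) ≡ 7/2 mod 19. 2⁻¹ ≡ 10 (mod 19) since 2·10 = 20 ≡ 1, so λ ≡ 13.
  x = λ² - 15 - 17 = 169 - 32 ≡ 4; y = λ·(15 - 4) - 0 ≡ 10. → (4, 10)

(4, 10)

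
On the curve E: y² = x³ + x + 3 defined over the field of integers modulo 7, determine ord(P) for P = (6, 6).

3

2P: tangent at (6, 6): λ = (3·6² + 1)/(2·6) ≡ 4/5. 5⁻¹ ≡ 3 (mod 7), so λ ≡ 4·3 ≡ 5.
  x = λ² - 6 - 6 = 25 - 12 ≡ 6; y = λ·(6 - 6) - 6 ≡ 1. → (6, 1)
3P: (6, 1) + (6, 6): same x and y₁ ≡ -y₂, so the sum is the point at infinity.
3P = the point at infinity, so the order is 3.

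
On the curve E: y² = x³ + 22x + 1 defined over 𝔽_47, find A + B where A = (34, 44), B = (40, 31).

(34, 44) + (40, 31). λ = (31 - 44)/(40 - 34) ≡ 34/6 mod 47. 6⁻¹ ≡ 8 (mod 47), so λ ≡ 37.
  x = λ² - 34 - 40 = 1369 - 74 ≡ 26; y = λ·(34 - 26) - 44 ≡ 17. → (26, 17)

(26, 17)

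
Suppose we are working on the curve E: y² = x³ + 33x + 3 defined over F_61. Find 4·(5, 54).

(45, 25)

Write G = (5, 54).
Repeated addition: build up to 4G.
2G: tangent at (5, 54): λ = (3·5² + 33)/(2·54) ≡ 47/47. 47⁻¹ ≡ 13 (mod 61) since 47·13 = 611 ≡ 1, so λ ≡ 47·13 ≡ 1.
  x = λ² - 5 - 5 = 1 - 10 ≡ 52; y = λ·(5 - 52) - 54 ≡ 21. → (52, 21)
3G: (52, 21) + (5, 54). λ = (54 - 21)/(5 - 52) ≡ 33/14 mod 61. 14⁻¹ ≡ 48 (mod 61), so λ ≡ 59.
  x = λ² - 52 - 5 = 3481 - 57 ≡ 8; y = λ·(52 - 8) - 21 ≡ 13. → (8, 13)
4G: (8, 13) + (5, 54). λ = (54 - 13)/(5 - 8) ≡ 41/58 mod 61. 58⁻¹ ≡ 20 (mod 61) since 58·20 = 1160 ≡ 1, so λ ≡ 27.
  x = λ² - 8 - 5 = 729 - 13 ≡ 45; y = λ·(8 - 45) - 13 ≡ 25. → (45, 25)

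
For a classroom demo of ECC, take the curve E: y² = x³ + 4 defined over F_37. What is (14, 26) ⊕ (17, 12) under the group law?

(36, 15)

(14, 26) + (17, 12). λ = (12 - 26)/(17 - 14) ≡ 23/3 mod 37. 3⁻¹ ≡ 25 (mod 37) since 3·25 = 75 ≡ 1, so λ ≡ 20.
  x = λ² - 14 - 17 = 400 - 31 ≡ 36; y = λ·(14 - 36) - 26 ≡ 15. → (36, 15)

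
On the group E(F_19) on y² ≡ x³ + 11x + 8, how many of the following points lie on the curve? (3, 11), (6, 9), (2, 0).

2

(3, 11): 11² ≡ 7, rhs ≡ 11 → off.
(6, 9): 9² ≡ 5, rhs ≡ 5 → on.
(2, 0): 0² ≡ 0, rhs ≡ 0 → on.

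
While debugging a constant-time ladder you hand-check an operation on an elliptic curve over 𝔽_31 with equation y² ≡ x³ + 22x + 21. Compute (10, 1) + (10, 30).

The two points share x = 10 and their y-coordinates satisfy 1 + 30 ≡ 0 (mod 31), so they are inverses. Their sum is the point at infinity.

O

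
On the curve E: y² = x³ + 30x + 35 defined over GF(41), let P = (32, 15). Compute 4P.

(17, 13)

Repeated addition: build up to 4P.
2P: tangent at (32, 15): λ = (3·32² + 30)/(2·15) ≡ 27/30. 30⁻¹ ≡ 26 (mod 41) since 30·26 = 780 ≡ 1, so λ ≡ 27·26 ≡ 5.
  x = λ² - 32 - 32 = 25 - 64 ≡ 2; y = λ·(32 - 2) - 15 ≡ 12. → (2, 12)
3P: (2, 12) + (32, 15). λ = (15 - 12)/(32 - 2) ≡ 3/30 mod 41. 30⁻¹ ≡ 26 (mod 41), so λ ≡ 37.
  x = λ² - 2 - 32 = 1369 - 34 ≡ 23; y = λ·(2 - 23) - 12 ≡ 31. → (23, 31)
4P: (23, 31) + (32, 15). λ = (15 - 31)/(32 - 23) ≡ 25/9 mod 41. 9⁻¹ ≡ 32 (mod 41) since 9·32 = 288 ≡ 1, so λ ≡ 21.
  x = λ² - 23 - 32 = 441 - 55 ≡ 17; y = λ·(23 - 17) - 31 ≡ 13. → (17, 13)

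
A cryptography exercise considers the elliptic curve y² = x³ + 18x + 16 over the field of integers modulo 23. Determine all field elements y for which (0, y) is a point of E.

4, 19

x³ + 18x + 16 = 16 ≡ 16 (mod 23).
Square roots of 16 mod 23: 4 and 19 (since 4² = 16 ≡ 16).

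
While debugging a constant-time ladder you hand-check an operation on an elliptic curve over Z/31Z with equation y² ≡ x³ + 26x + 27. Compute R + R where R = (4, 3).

tangent at (4, 3): λ = (3·4² + 26)/(2·3) ≡ 12/6. 6⁻¹ ≡ 26 (mod 31) since 6·26 = 156 ≡ 1, so λ ≡ 12·26 ≡ 2.
  x = λ² - 4 - 4 = 4 - 8 ≡ 27; y = λ·(4 - 27) - 3 ≡ 13. → (27, 13)

(27, 13)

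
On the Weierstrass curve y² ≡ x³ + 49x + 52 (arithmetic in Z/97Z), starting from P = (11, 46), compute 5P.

Double-and-add on 5 = (101)₂. Start with P = (11, 46) for the leading 1-bit.
double: tangent at (11, 46): λ = (3·11² + 49)/(2·46) ≡ 24/92. 92⁻¹ ≡ 58 (mod 97) since 92·58 = 5336 ≡ 1, so λ ≡ 24·58 ≡ 34.
  x = λ² - 11 - 11 = 1156 - 22 ≡ 67; y = λ·(11 - 67) - 46 ≡ 87. → (67, 87)
double: tangent at (67, 87): λ = (3·67² + 49)/(2·87) ≡ 33/77. 77⁻¹ ≡ 63 (mod 97) since 77·63 = 4851 ≡ 1, so λ ≡ 33·63 ≡ 42.
  x = λ² - 67 - 67 = 1764 - 134 ≡ 78; y = λ·(67 - 78) - 87 ≡ 33. → (78, 33)
add P: (78, 33) + (11, 46). λ = (46 - 33)/(11 - 78) ≡ 13/30 mod 97. 30⁻¹ ≡ 55 (mod 97) since 30·55 = 1650 ≡ 1, so λ ≡ 36.
  x = λ² - 78 - 11 = 1296 - 89 ≡ 43; y = λ·(78 - 43) - 33 ≡ 63. → (43, 63)

(43, 63)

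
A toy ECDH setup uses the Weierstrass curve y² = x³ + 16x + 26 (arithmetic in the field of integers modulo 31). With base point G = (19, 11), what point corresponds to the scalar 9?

(6, 20)

Repeated addition: build up to 9G.
2G: tangent at (19, 11): λ = (3·19² + 16)/(2·11) ≡ 14/22. 22⁻¹ ≡ 24 (mod 31) since 22·24 = 528 ≡ 1, so λ ≡ 14·24 ≡ 26.
  x = λ² - 19 - 19 = 676 - 38 ≡ 18; y = λ·(19 - 18) - 11 ≡ 15. → (18, 15)
3G: (18, 15) + (19, 11). λ = (11 - 15)/(19 - 18) ≡ 27/1 mod 31. 1⁻¹ ≡ 1 (mod 31), so λ ≡ 27.
  x = λ² - 18 - 19 = 729 - 37 ≡ 10; y = λ·(18 - 10) - 15 ≡ 15. → (10, 15)
4G: (10, 15) + (19, 11). λ = (11 - 15)/(19 - 10) ≡ 27/9 mod 31. 9⁻¹ ≡ 7 (mod 31) since 9·7 = 63 ≡ 1, so λ ≡ 3.
  x = λ² - 10 - 19 = 9 - 29 ≡ 11; y = λ·(10 - 11) - 15 ≡ 13. → (11, 13)
5G: (11, 13) + (19, 11). λ = (11 - 13)/(19 - 11) ≡ 29/8 mod 31. 8⁻¹ ≡ 4 (mod 31), so λ ≡ 23.
  x = λ² - 11 - 19 = 529 - 30 ≡ 3; y = λ·(11 - 3) - 13 ≡ 16. → (3, 16)
6G: (3, 16) + (19, 11). λ = (11 - 16)/(19 - 3) ≡ 26/16 mod 31. 16⁻¹ ≡ 2 (mod 31), so λ ≡ 21.
  x = λ² - 3 - 19 = 441 - 22 ≡ 16; y = λ·(3 - 16) - 16 ≡ 21. → (16, 21)
7G: (16, 21) + (19, 11). λ = (11 - 21)/(19 - 16) ≡ 21/3 mod 31. 3⁻¹ ≡ 21 (mod 31), so λ ≡ 7.
  x = λ² - 16 - 19 = 49 - 35 ≡ 14; y = λ·(16 - 14) - 21 ≡ 24. → (14, 24)
8G: (14, 24) + (19, 11). λ = (11 - 24)/(19 - 14) ≡ 18/5 mod 31. 5⁻¹ ≡ 25 (mod 31) since 5·25 = 125 ≡ 1, so λ ≡ 16.
  x = λ² - 14 - 19 = 256 - 33 ≡ 6; y = λ·(14 - 6) - 24 ≡ 11. → (6, 11)
9G: (6, 11) + (19, 11). λ = (11 - 11)/(19 - 6) ≡ 0/13 mod 31. 13⁻¹ ≡ 12 (mod 31), so λ ≡ 0.
  x = λ² - 6 - 19 = 0 - 25 ≡ 6; y = λ·(6 - 6) - 11 ≡ 20. → (6, 20)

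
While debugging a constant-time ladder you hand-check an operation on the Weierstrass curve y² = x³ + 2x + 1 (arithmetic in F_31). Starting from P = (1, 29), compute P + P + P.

(23, 0)

Repeated addition: build up to 3P.
2P: tangent at (1, 29): λ = (3·1² + 2)/(2·29) ≡ 5/27. 27⁻¹ ≡ 23 (mod 31), so λ ≡ 5·23 ≡ 22.
  x = λ² - 1 - 1 = 484 - 2 ≡ 17; y = λ·(1 - 17) - 29 ≡ 22. → (17, 22)
3P: (17, 22) + (1, 29). λ = (29 - 22)/(1 - 17) ≡ 7/15 mod 31. 15⁻¹ ≡ 29 (mod 31) since 15·29 = 435 ≡ 1, so λ ≡ 17.
  x = λ² - 17 - 1 = 289 - 18 ≡ 23; y = λ·(17 - 23) - 22 ≡ 0. → (23, 0)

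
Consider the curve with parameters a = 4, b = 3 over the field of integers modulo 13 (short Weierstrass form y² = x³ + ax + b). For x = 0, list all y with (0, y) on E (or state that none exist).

4, 9

x³ + 4x + 3 = 3 ≡ 3 (mod 13).
Square roots of 3 mod 13: 4 and 9 (since 4² = 16 ≡ 3).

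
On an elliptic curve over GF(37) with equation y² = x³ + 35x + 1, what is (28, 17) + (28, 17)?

(17, 12)

tangent at (28, 17): λ = (3·28² + 35)/(2·17) ≡ 19/34. 34⁻¹ ≡ 12 (mod 37) since 34·12 = 408 ≡ 1, so λ ≡ 19·12 ≡ 6.
  x = λ² - 28 - 28 = 36 - 56 ≡ 17; y = λ·(28 - 17) - 17 ≡ 12. → (17, 12)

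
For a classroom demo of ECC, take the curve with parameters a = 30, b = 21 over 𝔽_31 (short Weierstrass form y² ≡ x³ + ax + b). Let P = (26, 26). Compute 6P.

Repeated addition: build up to 6P.
2P: tangent at (26, 26): λ = (3·26² + 30)/(2·26) ≡ 12/21. 21⁻¹ ≡ 3 (mod 31), so λ ≡ 12·3 ≡ 5.
  x = λ² - 26 - 26 = 25 - 52 ≡ 4; y = λ·(26 - 4) - 26 ≡ 22. → (4, 22)
3P: (4, 22) + (26, 26). λ = (26 - 22)/(26 - 4) ≡ 4/22 mod 31. 22⁻¹ ≡ 24 (mod 31) since 22·24 = 528 ≡ 1, so λ ≡ 3.
  x = λ² - 4 - 26 = 9 - 30 ≡ 10; y = λ·(4 - 10) - 22 ≡ 22. → (10, 22)
4P: (10, 22) + (26, 26). λ = (26 - 22)/(26 - 10) ≡ 4/16 mod 31. 16⁻¹ ≡ 2 (mod 31), so λ ≡ 8.
  x = λ² - 10 - 26 = 64 - 36 ≡ 28; y = λ·(10 - 28) - 22 ≡ 20. → (28, 20)
5P: (28, 20) + (26, 26). λ = (26 - 20)/(26 - 28) ≡ 6/29 mod 31. 29⁻¹ ≡ 15 (mod 31), so λ ≡ 28.
  x = λ² - 28 - 26 = 784 - 54 ≡ 17; y = λ·(28 - 17) - 20 ≡ 9. → (17, 9)
6P: (17, 9) + (26, 26). λ = (26 - 9)/(26 - 17) ≡ 17/9 mod 31. 9⁻¹ ≡ 7 (mod 31), so λ ≡ 26.
  x = λ² - 17 - 26 = 676 - 43 ≡ 13; y = λ·(17 - 13) - 9 ≡ 2. → (13, 2)

(13, 2)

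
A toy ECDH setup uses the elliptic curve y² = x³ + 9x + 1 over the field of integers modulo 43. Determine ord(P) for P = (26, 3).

2P: tangent at (26, 3): λ = (3·26² + 9)/(2·3) ≡ 16/6. 6⁻¹ ≡ 36 (mod 43) since 6·36 = 216 ≡ 1, so λ ≡ 16·36 ≡ 17.
  x = λ² - 26 - 26 = 289 - 52 ≡ 22; y = λ·(26 - 22) - 3 ≡ 22. → (22, 22)
3P: (22, 22) + (26, 3). λ = (3 - 22)/(26 - 22) ≡ 24/4 mod 43. 4⁻¹ ≡ 11 (mod 43), so λ ≡ 6.
  x = λ² - 22 - 26 = 36 - 48 ≡ 31; y = λ·(22 - 31) - 22 ≡ 10. → (31, 10)
4P: (31, 10) + (26, 3). λ = (3 - 10)/(26 - 31) ≡ 36/38 mod 43. 38⁻¹ ≡ 17 (mod 43), so λ ≡ 10.
  x = λ² - 31 - 26 = 100 - 57 ≡ 0; y = λ·(31 - 0) - 10 ≡ 42. → (0, 42)
5P: (0, 42) + (26, 3). λ = (3 - 42)/(26 - 0) ≡ 4/26 mod 43. 26⁻¹ ≡ 5 (mod 43) since 26·5 = 130 ≡ 1, so λ ≡ 20.
  x = λ² - 0 - 26 = 400 - 26 ≡ 30; y = λ·(0 - 30) - 42 ≡ 3. → (30, 3)
6P: (30, 3) + (26, 3). λ = (3 - 3)/(26 - 30) ≡ 0/39 mod 43. 39⁻¹ ≡ 32 (mod 43), so λ ≡ 0.
  x = λ² - 30 - 26 = 0 - 56 ≡ 30; y = λ·(30 - 30) - 3 ≡ 40. → (30, 40)
7P: (30, 40) + (26, 3). λ = (3 - 40)/(26 - 30) ≡ 6/39 mod 43. 39⁻¹ ≡ 32 (mod 43), so λ ≡ 20.
  x = λ² - 30 - 26 = 400 - 56 ≡ 0; y = λ·(30 - 0) - 40 ≡ 1. → (0, 1)
8P: (0, 1) + (26, 3). λ = (3 - 1)/(26 - 0) ≡ 2/26 mod 43. 26⁻¹ ≡ 5 (mod 43) since 26·5 = 130 ≡ 1, so λ ≡ 10.
  x = λ² - 0 - 26 = 100 - 26 ≡ 31; y = λ·(0 - 31) - 1 ≡ 33. → (31, 33)
9P: (31, 33) + (26, 3). λ = (3 - 33)/(26 - 31) ≡ 13/38 mod 43. 38⁻¹ ≡ 17 (mod 43), so λ ≡ 6.
  x = λ² - 31 - 26 = 36 - 57 ≡ 22; y = λ·(31 - 22) - 33 ≡ 21. → (22, 21)
10P: (22, 21) + (26, 3). λ = (3 - 21)/(26 - 22) ≡ 25/4 mod 43. 4⁻¹ ≡ 11 (mod 43), so λ ≡ 17.
  x = λ² - 22 - 26 = 289 - 48 ≡ 26; y = λ·(22 - 26) - 21 ≡ 40. → (26, 40)
11P: (26, 40) + (26, 3): same x and y₁ ≡ -y₂, so the sum is O.
11P = O, so the order is 11.

11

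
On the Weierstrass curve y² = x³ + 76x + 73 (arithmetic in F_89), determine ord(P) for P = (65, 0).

2

2P: (65, 0) + (65, 0): same x and y₁ ≡ -y₂, so the sum is 𝒪.
2P = 𝒪, so the order is 2.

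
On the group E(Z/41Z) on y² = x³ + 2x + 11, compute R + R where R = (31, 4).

(28, 17)

tangent at (31, 4): λ = (3·31² + 2)/(2·4) ≡ 15/8. 8⁻¹ ≡ 36 (mod 41) since 8·36 = 288 ≡ 1, so λ ≡ 15·36 ≡ 7.
  x = λ² - 31 - 31 = 49 - 62 ≡ 28; y = λ·(31 - 28) - 4 ≡ 17. → (28, 17)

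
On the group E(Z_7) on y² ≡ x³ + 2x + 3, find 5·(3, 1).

(3, 6)

Write P = (3, 1).
Repeated addition: build up to 5P.
2P: tangent at (3, 1): λ = (3·3² + 2)/(2·1) ≡ 1/2. 2⁻¹ ≡ 4 (mod 7), so λ ≡ 1·4 ≡ 4.
  x = λ² - 3 - 3 = 16 - 6 ≡ 3; y = λ·(3 - 3) - 1 ≡ 6. → (3, 6)
3P: (3, 6) + (3, 1): same x and y₁ ≡ -y₂, so the sum is the point at infinity.
4P: the point at infinity + (3, 1) = (3, 1) (identity).
5P: tangent at (3, 1): λ = (3·3² + 2)/(2·1) ≡ 1/2. 2⁻¹ ≡ 4 (mod 7), so λ ≡ 1·4 ≡ 4.
  x = λ² - 3 - 3 = 16 - 6 ≡ 3; y = λ·(3 - 3) - 1 ≡ 6. → (3, 6)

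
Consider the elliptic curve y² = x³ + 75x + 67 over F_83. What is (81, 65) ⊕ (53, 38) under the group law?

(36, 11)

(81, 65) + (53, 38). λ = (38 - 65)/(53 - 81) ≡ 56/55 mod 83. 55⁻¹ ≡ 80 (mod 83), so λ ≡ 81.
  x = λ² - 81 - 53 = 6561 - 134 ≡ 36; y = λ·(81 - 36) - 65 ≡ 11. → (36, 11)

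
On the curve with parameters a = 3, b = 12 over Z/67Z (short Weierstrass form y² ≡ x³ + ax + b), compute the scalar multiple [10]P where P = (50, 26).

(50, 26)

Double-and-add on 10 = (1010)₂. Start with P = (50, 26) for the leading 1-bit.
double: tangent at (50, 26): λ = (3·50² + 3)/(2·26) ≡ 66/52. 52⁻¹ ≡ 58 (mod 67), so λ ≡ 66·58 ≡ 9.
  x = λ² - 50 - 50 = 81 - 100 ≡ 48; y = λ·(50 - 48) - 26 ≡ 59. → (48, 59)
double: tangent at (48, 59): λ = (3·48² + 3)/(2·59) ≡ 14/51. 51⁻¹ ≡ 46 (mod 67) since 51·46 = 2346 ≡ 1, so λ ≡ 14·46 ≡ 41.
  x = λ² - 48 - 48 = 1681 - 96 ≡ 44; y = λ·(48 - 44) - 59 ≡ 38. → (44, 38)
add P: (44, 38) + (50, 26). λ = (26 - 38)/(50 - 44) ≡ 55/6 mod 67. 6⁻¹ ≡ 56 (mod 67), so λ ≡ 65.
  x = λ² - 44 - 50 = 4225 - 94 ≡ 44; y = λ·(44 - 44) - 38 ≡ 29. → (44, 29)
double: tangent at (44, 29): λ = (3·44² + 3)/(2·29) ≡ 49/58. 58⁻¹ ≡ 52 (mod 67), so λ ≡ 49·52 ≡ 2.
  x = λ² - 44 - 44 = 4 - 88 ≡ 50; y = λ·(44 - 50) - 29 ≡ 26. → (50, 26)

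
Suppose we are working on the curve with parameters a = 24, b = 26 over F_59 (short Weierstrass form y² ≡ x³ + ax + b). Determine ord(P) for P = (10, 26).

2P: tangent at (10, 26): λ = (3·10² + 24)/(2·26) ≡ 29/52. 52⁻¹ ≡ 42 (mod 59), so λ ≡ 29·42 ≡ 38.
  x = λ² - 10 - 10 = 1444 - 20 ≡ 8; y = λ·(10 - 8) - 26 ≡ 50. → (8, 50)
3P: (8, 50) + (10, 26). λ = (26 - 50)/(10 - 8) ≡ 35/2 mod 59. 2⁻¹ ≡ 30 (mod 59) since 2·30 = 60 ≡ 1, so λ ≡ 47.
  x = λ² - 8 - 10 = 2209 - 18 ≡ 8; y = λ·(8 - 8) - 50 ≡ 9. → (8, 9)
4P: (8, 9) + (10, 26). λ = (26 - 9)/(10 - 8) ≡ 17/2 mod 59. 2⁻¹ ≡ 30 (mod 59) since 2·30 = 60 ≡ 1, so λ ≡ 38.
  x = λ² - 8 - 10 = 1444 - 18 ≡ 10; y = λ·(8 - 10) - 9 ≡ 33. → (10, 33)
5P: (10, 33) + (10, 26): same x and y₁ ≡ -y₂, so the sum is 𝒪.
5P = 𝒪, so the order is 5.

5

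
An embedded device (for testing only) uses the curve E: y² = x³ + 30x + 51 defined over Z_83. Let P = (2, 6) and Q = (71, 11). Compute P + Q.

(80, 10)

(2, 6) + (71, 11). λ = (11 - 6)/(71 - 2) ≡ 5/69 mod 83. 69⁻¹ ≡ 77 (mod 83), so λ ≡ 53.
  x = λ² - 2 - 71 = 2809 - 73 ≡ 80; y = λ·(2 - 80) - 6 ≡ 10. → (80, 10)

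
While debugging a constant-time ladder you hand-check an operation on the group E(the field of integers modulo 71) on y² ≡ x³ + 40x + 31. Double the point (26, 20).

tangent at (26, 20): λ = (3·26² + 40)/(2·20) ≡ 9/40. 40⁻¹ ≡ 16 (mod 71), so λ ≡ 9·16 ≡ 2.
  x = λ² - 26 - 26 = 4 - 52 ≡ 23; y = λ·(26 - 23) - 20 ≡ 57. → (23, 57)

(23, 57)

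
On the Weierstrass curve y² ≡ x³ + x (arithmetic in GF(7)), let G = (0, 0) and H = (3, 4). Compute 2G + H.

(3, 4)

First 2G:
Repeated addition: build up to 2G.
2G: (0, 0) + (0, 0): same x and y₁ ≡ -y₂, so the sum is O.
2G = O.
Finally 2G + H:
O + (3, 4) = (3, 4) (identity).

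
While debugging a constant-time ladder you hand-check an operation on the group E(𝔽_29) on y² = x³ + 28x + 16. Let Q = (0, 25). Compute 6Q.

Repeated addition: build up to 6Q.
2Q: tangent at (0, 25): λ = (3·0² + 28)/(2·25) ≡ 28/21. 21⁻¹ ≡ 18 (mod 29), so λ ≡ 28·18 ≡ 11.
  x = λ² - 0 - 0 = 121 - 0 ≡ 5; y = λ·(0 - 5) - 25 ≡ 7. → (5, 7)
3Q: (5, 7) + (0, 25). λ = (25 - 7)/(0 - 5) ≡ 18/24 mod 29. 24⁻¹ ≡ 23 (mod 29), so λ ≡ 8.
  x = λ² - 5 - 0 = 64 - 5 ≡ 1; y = λ·(5 - 1) - 7 ≡ 25. → (1, 25)
4Q: (1, 25) + (0, 25). λ = (25 - 25)/(0 - 1) ≡ 0/28 mod 29. 28⁻¹ ≡ 28 (mod 29), so λ ≡ 0.
  x = λ² - 1 - 0 = 0 - 1 ≡ 28; y = λ·(1 - 28) - 25 ≡ 4. → (28, 4)
5Q: (28, 4) + (0, 25). λ = (25 - 4)/(0 - 28) ≡ 21/1 mod 29. 1⁻¹ ≡ 1 (mod 29), so λ ≡ 21.
  x = λ² - 28 - 0 = 441 - 28 ≡ 7; y = λ·(28 - 7) - 4 ≡ 2. → (7, 2)
6Q: (7, 2) + (0, 25). λ = (25 - 2)/(0 - 7) ≡ 23/22 mod 29. 22⁻¹ ≡ 4 (mod 29), so λ ≡ 5.
  x = λ² - 7 - 0 = 25 - 7 ≡ 18; y = λ·(7 - 18) - 2 ≡ 1. → (18, 1)

(18, 1)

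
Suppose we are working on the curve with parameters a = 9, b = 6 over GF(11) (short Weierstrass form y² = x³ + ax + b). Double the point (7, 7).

tangent at (7, 7): λ = (3·7² + 9)/(2·7) ≡ 2/3. 3⁻¹ ≡ 4 (mod 11) since 3·4 = 12 ≡ 1, so λ ≡ 2·4 ≡ 8.
  x = λ² - 7 - 7 = 64 - 14 ≡ 6; y = λ·(7 - 6) - 7 ≡ 1. → (6, 1)

(6, 1)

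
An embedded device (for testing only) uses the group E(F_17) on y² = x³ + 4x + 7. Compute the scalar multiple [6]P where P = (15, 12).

(4, 6)

Repeated addition: build up to 6P.
2P: tangent at (15, 12): λ = (3·15² + 4)/(2·12) ≡ 16/7. 7⁻¹ ≡ 5 (mod 17) since 7·5 = 35 ≡ 1, so λ ≡ 16·5 ≡ 12.
  x = λ² - 15 - 15 = 144 - 30 ≡ 12; y = λ·(15 - 12) - 12 ≡ 7. → (12, 7)
3P: (12, 7) + (15, 12). λ = (12 - 7)/(15 - 12) ≡ 5/3 mod 17. 3⁻¹ ≡ 6 (mod 17), so λ ≡ 13.
  x = λ² - 12 - 15 = 169 - 27 ≡ 6; y = λ·(12 - 6) - 7 ≡ 3. → (6, 3)
4P: (6, 3) + (15, 12). λ = (12 - 3)/(15 - 6) ≡ 9/9 mod 17. 9⁻¹ ≡ 2 (mod 17) since 9·2 = 18 ≡ 1, so λ ≡ 1.
  x = λ² - 6 - 15 = 1 - 21 ≡ 14; y = λ·(6 - 14) - 3 ≡ 6. → (14, 6)
5P: (14, 6) + (15, 12). λ = (12 - 6)/(15 - 14) ≡ 6/1 mod 17. 1⁻¹ ≡ 1 (mod 17), so λ ≡ 6.
  x = λ² - 14 - 15 = 36 - 29 ≡ 7; y = λ·(14 - 7) - 6 ≡ 2. → (7, 2)
6P: (7, 2) + (15, 12). λ = (12 - 2)/(15 - 7) ≡ 10/8 mod 17. 8⁻¹ ≡ 15 (mod 17) since 8·15 = 120 ≡ 1, so λ ≡ 14.
  x = λ² - 7 - 15 = 196 - 22 ≡ 4; y = λ·(7 - 4) - 2 ≡ 6. → (4, 6)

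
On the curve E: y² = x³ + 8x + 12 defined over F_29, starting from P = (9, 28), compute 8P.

(9, 28)

Repeated addition: build up to 8P.
2P: tangent at (9, 28): λ = (3·9² + 8)/(2·28) ≡ 19/27. 27⁻¹ ≡ 14 (mod 29), so λ ≡ 19·14 ≡ 5.
  x = λ² - 9 - 9 = 25 - 18 ≡ 7; y = λ·(9 - 7) - 28 ≡ 11. → (7, 11)
3P: (7, 11) + (9, 28). λ = (28 - 11)/(9 - 7) ≡ 17/2 mod 29. 2⁻¹ ≡ 15 (mod 29), so λ ≡ 23.
  x = λ² - 7 - 9 = 529 - 16 ≡ 20; y = λ·(7 - 20) - 11 ≡ 9. → (20, 9)
4P: (20, 9) + (9, 28). λ = (28 - 9)/(9 - 20) ≡ 19/18 mod 29. 18⁻¹ ≡ 21 (mod 29), so λ ≡ 22.
  x = λ² - 20 - 9 = 484 - 29 ≡ 20; y = λ·(20 - 20) - 9 ≡ 20. → (20, 20)
5P: (20, 20) + (9, 28). λ = (28 - 20)/(9 - 20) ≡ 8/18 mod 29. 18⁻¹ ≡ 21 (mod 29) since 18·21 = 378 ≡ 1, so λ ≡ 23.
  x = λ² - 20 - 9 = 529 - 29 ≡ 7; y = λ·(20 - 7) - 20 ≡ 18. → (7, 18)
6P: (7, 18) + (9, 28). λ = (28 - 18)/(9 - 7) ≡ 10/2 mod 29. 2⁻¹ ≡ 15 (mod 29) since 2·15 = 30 ≡ 1, so λ ≡ 5.
  x = λ² - 7 - 9 = 25 - 16 ≡ 9; y = λ·(7 - 9) - 18 ≡ 1. → (9, 1)
7P: (9, 1) + (9, 28): same x and y₁ ≡ -y₂, so the sum is O.
8P: O + (9, 28) = (9, 28) (identity).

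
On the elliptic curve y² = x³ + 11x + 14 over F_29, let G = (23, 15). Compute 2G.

(21, 20)

tangent at (23, 15): λ = (3·23² + 11)/(2·15) ≡ 3/1. 1⁻¹ ≡ 1 (mod 29) since 1·1 = 1 ≡ 1, so λ ≡ 3·1 ≡ 3.
  x = λ² - 23 - 23 = 9 - 46 ≡ 21; y = λ·(23 - 21) - 15 ≡ 20. → (21, 20)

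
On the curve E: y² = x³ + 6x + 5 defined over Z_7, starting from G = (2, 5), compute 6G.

Repeated addition: build up to 6G.
2G: tangent at (2, 5): λ = (3·2² + 6)/(2·5) ≡ 4/3. 3⁻¹ ≡ 5 (mod 7), so λ ≡ 4·5 ≡ 6.
  x = λ² - 2 - 2 = 36 - 4 ≡ 4; y = λ·(2 - 4) - 5 ≡ 4. → (4, 4)
3G: (4, 4) + (2, 5). λ = (5 - 4)/(2 - 4) ≡ 1/5 mod 7. 5⁻¹ ≡ 3 (mod 7), so λ ≡ 3.
  x = λ² - 4 - 2 = 9 - 6 ≡ 3; y = λ·(4 - 3) - 4 ≡ 6. → (3, 6)
4G: (3, 6) + (2, 5). λ = (5 - 6)/(2 - 3) ≡ 6/6 mod 7. 6⁻¹ ≡ 6 (mod 7) since 6·6 = 36 ≡ 1, so λ ≡ 1.
  x = λ² - 3 - 2 = 1 - 5 ≡ 3; y = λ·(3 - 3) - 6 ≡ 1. → (3, 1)
5G: (3, 1) + (2, 5). λ = (5 - 1)/(2 - 3) ≡ 4/6 mod 7. 6⁻¹ ≡ 6 (mod 7), so λ ≡ 3.
  x = λ² - 3 - 2 = 9 - 5 ≡ 4; y = λ·(3 - 4) - 1 ≡ 3. → (4, 3)
6G: (4, 3) + (2, 5). λ = (5 - 3)/(2 - 4) ≡ 2/5 mod 7. 5⁻¹ ≡ 3 (mod 7), so λ ≡ 6.
  x = λ² - 4 - 2 = 36 - 6 ≡ 2; y = λ·(4 - 2) - 3 ≡ 2. → (2, 2)

(2, 2)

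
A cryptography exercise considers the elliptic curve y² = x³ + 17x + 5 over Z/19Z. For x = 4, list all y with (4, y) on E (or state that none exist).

x³ + 17x + 5 = 137 ≡ 4 (mod 19).
Square roots of 4 mod 19: 2 and 17 (since 2² = 4 ≡ 4).

2, 17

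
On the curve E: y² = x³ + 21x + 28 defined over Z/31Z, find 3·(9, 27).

Write G = (9, 27).
Repeated addition: build up to 3G.
2G: tangent at (9, 27): λ = (3·9² + 21)/(2·27) ≡ 16/23. 23⁻¹ ≡ 27 (mod 31), so λ ≡ 16·27 ≡ 29.
  x = λ² - 9 - 9 = 841 - 18 ≡ 17; y = λ·(9 - 17) - 27 ≡ 20. → (17, 20)
3G: (17, 20) + (9, 27). λ = (27 - 20)/(9 - 17) ≡ 7/23 mod 31. 23⁻¹ ≡ 27 (mod 31), so λ ≡ 3.
  x = λ² - 17 - 9 = 9 - 26 ≡ 14; y = λ·(17 - 14) - 20 ≡ 20. → (14, 20)

(14, 20)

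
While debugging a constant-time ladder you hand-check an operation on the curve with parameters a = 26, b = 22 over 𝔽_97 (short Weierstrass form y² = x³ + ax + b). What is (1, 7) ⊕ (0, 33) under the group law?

(1, 7) + (0, 33). λ = (33 - 7)/(0 - 1) ≡ 26/96 mod 97. 96⁻¹ ≡ 96 (mod 97) since 96·96 = 9216 ≡ 1, so λ ≡ 71.
  x = λ² - 1 - 0 = 5041 - 1 ≡ 93; y = λ·(1 - 93) - 7 ≡ 57. → (93, 57)

(93, 57)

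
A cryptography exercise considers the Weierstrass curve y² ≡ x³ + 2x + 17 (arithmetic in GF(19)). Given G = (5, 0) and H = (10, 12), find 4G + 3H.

First 4G:
Repeated addition: build up to 4G.
2G: (5, 0) + (5, 0): same x and y₁ ≡ -y₂, so the sum is ∞.
3G: ∞ + (5, 0) = (5, 0) (identity).
4G: (5, 0) + (5, 0): same x and y₁ ≡ -y₂, so the sum is ∞.
4G = ∞.
Next 3H:
Repeated addition: build up to 3H.
2H: tangent at (10, 12): λ = (3·10² + 2)/(2·12) ≡ 17/5. 5⁻¹ ≡ 4 (mod 19), so λ ≡ 17·4 ≡ 11.
  x = λ² - 10 - 10 = 121 - 20 ≡ 6; y = λ·(10 - 6) - 12 ≡ 13. → (6, 13)
3H: (6, 13) + (10, 12). λ = (12 - 13)/(10 - 6) ≡ 18/4 mod 19. 4⁻¹ ≡ 5 (mod 19) since 4·5 = 20 ≡ 1, so λ ≡ 14.
  x = λ² - 6 - 10 = 196 - 16 ≡ 9; y = λ·(6 - 9) - 13 ≡ 2. → (9, 2)
3H = (9, 2).
Finally 4G + 3H:
∞ + (9, 2) = (9, 2) (identity).

(9, 2)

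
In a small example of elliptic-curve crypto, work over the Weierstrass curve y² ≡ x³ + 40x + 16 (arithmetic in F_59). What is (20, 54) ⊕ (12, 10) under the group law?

(13, 14)

(20, 54) + (12, 10). λ = (10 - 54)/(12 - 20) ≡ 15/51 mod 59. 51⁻¹ ≡ 22 (mod 59) since 51·22 = 1122 ≡ 1, so λ ≡ 35.
  x = λ² - 20 - 12 = 1225 - 32 ≡ 13; y = λ·(20 - 13) - 54 ≡ 14. → (13, 14)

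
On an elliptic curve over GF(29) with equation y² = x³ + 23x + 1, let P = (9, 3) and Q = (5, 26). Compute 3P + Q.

First 3P:
Repeated addition: build up to 3P.
2P: tangent at (9, 3): λ = (3·9² + 23)/(2·3) ≡ 5/6. 6⁻¹ ≡ 5 (mod 29), so λ ≡ 5·5 ≡ 25.
  x = λ² - 9 - 9 = 625 - 18 ≡ 27; y = λ·(9 - 27) - 3 ≡ 11. → (27, 11)
3P: (27, 11) + (9, 3). λ = (3 - 11)/(9 - 27) ≡ 21/11 mod 29. 11⁻¹ ≡ 8 (mod 29), so λ ≡ 23.
  x = λ² - 27 - 9 = 529 - 36 ≡ 0; y = λ·(27 - 0) - 11 ≡ 1. → (0, 1)
3P = (0, 1).
Finally 3P + Q:
(0, 1) + (5, 26). λ = (26 - 1)/(5 - 0) ≡ 25/5 mod 29. 5⁻¹ ≡ 6 (mod 29) since 5·6 = 30 ≡ 1, so λ ≡ 5.
  x = λ² - 0 - 5 = 25 - 5 ≡ 20; y = λ·(0 - 20) - 1 ≡ 15. → (20, 15)

(20, 15)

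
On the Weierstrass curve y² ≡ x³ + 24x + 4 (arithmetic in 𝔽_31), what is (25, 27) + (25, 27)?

tangent at (25, 27): λ = (3·25² + 24)/(2·27) ≡ 8/23. 23⁻¹ ≡ 27 (mod 31) since 23·27 = 621 ≡ 1, so λ ≡ 8·27 ≡ 30.
  x = λ² - 25 - 25 = 900 - 50 ≡ 13; y = λ·(25 - 13) - 27 ≡ 23. → (13, 23)

(13, 23)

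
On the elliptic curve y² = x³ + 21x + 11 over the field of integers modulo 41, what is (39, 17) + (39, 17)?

tangent at (39, 17): λ = (3·39² + 21)/(2·17) ≡ 33/34. 34⁻¹ ≡ 35 (mod 41), so λ ≡ 33·35 ≡ 7.
  x = λ² - 39 - 39 = 49 - 78 ≡ 12; y = λ·(39 - 12) - 17 ≡ 8. → (12, 8)

(12, 8)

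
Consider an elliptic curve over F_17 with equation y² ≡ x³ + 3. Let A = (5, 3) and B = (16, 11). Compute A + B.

(11, 5)

(5, 3) + (16, 11). λ = (11 - 3)/(16 - 5) ≡ 8/11 mod 17. 11⁻¹ ≡ 14 (mod 17) since 11·14 = 154 ≡ 1, so λ ≡ 10.
  x = λ² - 5 - 16 = 100 - 21 ≡ 11; y = λ·(5 - 11) - 3 ≡ 5. → (11, 5)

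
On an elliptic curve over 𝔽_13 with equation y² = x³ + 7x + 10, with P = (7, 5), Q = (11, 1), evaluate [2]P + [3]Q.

First 2P:
Repeated addition: build up to 2P.
2P: tangent at (7, 5): λ = (3·7² + 7)/(2·5) ≡ 11/10. 10⁻¹ ≡ 4 (mod 13), so λ ≡ 11·4 ≡ 5.
  x = λ² - 7 - 7 = 25 - 14 ≡ 11; y = λ·(7 - 11) - 5 ≡ 1. → (11, 1)
2P = (11, 1).
Next 3Q:
Repeated addition: build up to 3Q.
2Q: tangent at (11, 1): λ = (3·11² + 7)/(2·1) ≡ 6/2. 2⁻¹ ≡ 7 (mod 13) since 2·7 = 14 ≡ 1, so λ ≡ 6·7 ≡ 3.
  x = λ² - 11 - 11 = 9 - 22 ≡ 0; y = λ·(11 - 0) - 1 ≡ 6. → (0, 6)
3Q: (0, 6) + (11, 1). λ = (1 - 6)/(11 - 0) ≡ 8/11 mod 13. 11⁻¹ ≡ 6 (mod 13), so λ ≡ 9.
  x = λ² - 0 - 11 = 81 - 11 ≡ 5; y = λ·(0 - 5) - 6 ≡ 1. → (5, 1)
3Q = (5, 1).
Finally 2P + 3Q:
(11, 1) + (5, 1). λ = (1 - 1)/(5 - 11) ≡ 0/7 mod 13. 7⁻¹ ≡ 2 (mod 13), so λ ≡ 0.
  x = λ² - 11 - 5 = 0 - 16 ≡ 10; y = λ·(11 - 10) - 1 ≡ 12. → (10, 12)

(10, 12)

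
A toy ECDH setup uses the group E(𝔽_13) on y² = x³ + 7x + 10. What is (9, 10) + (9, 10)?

tangent at (9, 10): λ = (3·9² + 7)/(2·10) ≡ 3/7. 7⁻¹ ≡ 2 (mod 13) since 7·2 = 14 ≡ 1, so λ ≡ 3·2 ≡ 6.
  x = λ² - 9 - 9 = 36 - 18 ≡ 5; y = λ·(9 - 5) - 10 ≡ 1. → (5, 1)

(5, 1)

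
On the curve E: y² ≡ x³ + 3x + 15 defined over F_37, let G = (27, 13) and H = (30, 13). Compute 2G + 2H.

First 2G:
Repeated addition: build up to 2G.
2G: tangent at (27, 13): λ = (3·27² + 3)/(2·13) ≡ 7/26. 26⁻¹ ≡ 10 (mod 37), so λ ≡ 7·10 ≡ 33.
  x = λ² - 27 - 27 = 1089 - 54 ≡ 36; y = λ·(27 - 36) - 13 ≡ 23. → (36, 23)
2G = (36, 23).
Next 2H:
Repeated addition: build up to 2H.
2H: tangent at (30, 13): λ = (3·30² + 3)/(2·13) ≡ 2/26. 26⁻¹ ≡ 10 (mod 37), so λ ≡ 2·10 ≡ 20.
  x = λ² - 30 - 30 = 400 - 60 ≡ 7; y = λ·(30 - 7) - 13 ≡ 3. → (7, 3)
2H = (7, 3).
Finally 2G + 2H:
(36, 23) + (7, 3). λ = (3 - 23)/(7 - 36) ≡ 17/8 mod 37. 8⁻¹ ≡ 14 (mod 37), so λ ≡ 16.
  x = λ² - 36 - 7 = 256 - 43 ≡ 28; y = λ·(36 - 28) - 23 ≡ 31. → (28, 31)

(28, 31)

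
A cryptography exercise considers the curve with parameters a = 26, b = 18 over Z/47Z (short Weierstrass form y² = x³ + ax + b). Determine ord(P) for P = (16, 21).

2P: tangent at (16, 21): λ = (3·16² + 26)/(2·21) ≡ 42/42. 42⁻¹ ≡ 28 (mod 47) since 42·28 = 1176 ≡ 1, so λ ≡ 42·28 ≡ 1.
  x = λ² - 16 - 16 = 1 - 32 ≡ 16; y = λ·(16 - 16) - 21 ≡ 26. → (16, 26)
3P: (16, 26) + (16, 21): same x and y₁ ≡ -y₂, so the sum is 𝒪.
3P = 𝒪, so the order is 3.

3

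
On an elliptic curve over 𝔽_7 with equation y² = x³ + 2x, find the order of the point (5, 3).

8

2P: tangent at (5, 3): λ = (3·5² + 2)/(2·3) ≡ 0/6. 6⁻¹ ≡ 6 (mod 7) since 6·6 = 36 ≡ 1, so λ ≡ 0·6 ≡ 0.
  x = λ² - 5 - 5 = 0 - 10 ≡ 4; y = λ·(5 - 4) - 3 ≡ 4. → (4, 4)
3P: (4, 4) + (5, 3). λ = (3 - 4)/(5 - 4) ≡ 6/1 mod 7. 1⁻¹ ≡ 1 (mod 7) since 1·1 = 1 ≡ 1, so λ ≡ 6.
  x = λ² - 4 - 5 = 36 - 9 ≡ 6; y = λ·(4 - 6) - 4 ≡ 5. → (6, 5)
4P: (6, 5) + (5, 3). λ = (3 - 5)/(5 - 6) ≡ 5/6 mod 7. 6⁻¹ ≡ 6 (mod 7) since 6·6 = 36 ≡ 1, so λ ≡ 2.
  x = λ² - 6 - 5 = 4 - 11 ≡ 0; y = λ·(6 - 0) - 5 ≡ 0. → (0, 0)
5P: (0, 0) + (5, 3). λ = (3 - 0)/(5 - 0) ≡ 3/5 mod 7. 5⁻¹ ≡ 3 (mod 7) since 5·3 = 15 ≡ 1, so λ ≡ 2.
  x = λ² - 0 - 5 = 4 - 5 ≡ 6; y = λ·(0 - 6) - 0 ≡ 2. → (6, 2)
6P: (6, 2) + (5, 3). λ = (3 - 2)/(5 - 6) ≡ 1/6 mod 7. 6⁻¹ ≡ 6 (mod 7) since 6·6 = 36 ≡ 1, so λ ≡ 6.
  x = λ² - 6 - 5 = 36 - 11 ≡ 4; y = λ·(6 - 4) - 2 ≡ 3. → (4, 3)
7P: (4, 3) + (5, 3). λ = (3 - 3)/(5 - 4) ≡ 0/1 mod 7. 1⁻¹ ≡ 1 (mod 7) since 1·1 = 1 ≡ 1, so λ ≡ 0.
  x = λ² - 4 - 5 = 0 - 9 ≡ 5; y = λ·(4 - 5) - 3 ≡ 4. → (5, 4)
8P: (5, 4) + (5, 3): same x and y₁ ≡ -y₂, so the sum is O.
8P = O, so the order is 8.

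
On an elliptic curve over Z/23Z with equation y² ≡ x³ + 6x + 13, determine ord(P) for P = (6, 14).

2P: tangent at (6, 14): λ = (3·6² + 6)/(2·14) ≡ 22/5. 5⁻¹ ≡ 14 (mod 23), so λ ≡ 22·14 ≡ 9.
  x = λ² - 6 - 6 = 81 - 12 ≡ 0; y = λ·(6 - 0) - 14 ≡ 17. → (0, 17)
3P: (0, 17) + (6, 14). λ = (14 - 17)/(6 - 0) ≡ 20/6 mod 23. 6⁻¹ ≡ 4 (mod 23), so λ ≡ 11.
  x = λ² - 0 - 6 = 121 - 6 ≡ 0; y = λ·(0 - 0) - 17 ≡ 6. → (0, 6)
4P: (0, 6) + (6, 14). λ = (14 - 6)/(6 - 0) ≡ 8/6 mod 23. 6⁻¹ ≡ 4 (mod 23), so λ ≡ 9.
  x = λ² - 0 - 6 = 81 - 6 ≡ 6; y = λ·(0 - 6) - 6 ≡ 9. → (6, 9)
5P: (6, 9) + (6, 14): same x and y₁ ≡ -y₂, so the sum is 𝒪.
5P = 𝒪, so the order is 5.

5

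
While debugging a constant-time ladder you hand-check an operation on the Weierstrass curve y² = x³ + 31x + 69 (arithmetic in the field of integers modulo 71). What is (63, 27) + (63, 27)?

(36, 49)

tangent at (63, 27): λ = (3·63² + 31)/(2·27) ≡ 10/54. 54⁻¹ ≡ 25 (mod 71), so λ ≡ 10·25 ≡ 37.
  x = λ² - 63 - 63 = 1369 - 126 ≡ 36; y = λ·(63 - 36) - 27 ≡ 49. → (36, 49)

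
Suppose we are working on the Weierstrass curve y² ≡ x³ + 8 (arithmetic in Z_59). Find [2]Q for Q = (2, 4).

tangent at (2, 4): λ = (3·2² + 0)/(2·4) ≡ 12/8. 8⁻¹ ≡ 37 (mod 59) since 8·37 = 296 ≡ 1, so λ ≡ 12·37 ≡ 31.
  x = λ² - 2 - 2 = 961 - 4 ≡ 13; y = λ·(2 - 13) - 4 ≡ 9. → (13, 9)

(13, 9)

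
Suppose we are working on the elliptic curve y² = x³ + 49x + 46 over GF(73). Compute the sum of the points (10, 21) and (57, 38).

(10, 21) + (57, 38). λ = (38 - 21)/(57 - 10) ≡ 17/47 mod 73. 47⁻¹ ≡ 14 (mod 73), so λ ≡ 19.
  x = λ² - 10 - 57 = 361 - 67 ≡ 2; y = λ·(10 - 2) - 21 ≡ 58. → (2, 58)

(2, 58)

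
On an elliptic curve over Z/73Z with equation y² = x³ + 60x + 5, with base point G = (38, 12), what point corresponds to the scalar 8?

(10, 46)

Repeated addition: build up to 8G.
2G: tangent at (38, 12): λ = (3·38² + 60)/(2·12) ≡ 12/24. 24⁻¹ ≡ 70 (mod 73), so λ ≡ 12·70 ≡ 37.
  x = λ² - 38 - 38 = 1369 - 76 ≡ 52; y = λ·(38 - 52) - 12 ≡ 54. → (52, 54)
3G: (52, 54) + (38, 12). λ = (12 - 54)/(38 - 52) ≡ 31/59 mod 73. 59⁻¹ ≡ 26 (mod 73), so λ ≡ 3.
  x = λ² - 52 - 38 = 9 - 90 ≡ 65; y = λ·(52 - 65) - 54 ≡ 53. → (65, 53)
4G: (65, 53) + (38, 12). λ = (12 - 53)/(38 - 65) ≡ 32/46 mod 73. 46⁻¹ ≡ 27 (mod 73), so λ ≡ 61.
  x = λ² - 65 - 38 = 3721 - 103 ≡ 41; y = λ·(65 - 41) - 53 ≡ 24. → (41, 24)
5G: (41, 24) + (38, 12). λ = (12 - 24)/(38 - 41) ≡ 61/70 mod 73. 70⁻¹ ≡ 24 (mod 73), so λ ≡ 4.
  x = λ² - 41 - 38 = 16 - 79 ≡ 10; y = λ·(41 - 10) - 24 ≡ 27. → (10, 27)
6G: (10, 27) + (38, 12). λ = (12 - 27)/(38 - 10) ≡ 58/28 mod 73. 28⁻¹ ≡ 60 (mod 73) since 28·60 = 1680 ≡ 1, so λ ≡ 49.
  x = λ² - 10 - 38 = 2401 - 48 ≡ 17; y = λ·(10 - 17) - 27 ≡ 68. → (17, 68)
7G: (17, 68) + (38, 12). λ = (12 - 68)/(38 - 17) ≡ 17/21 mod 73. 21⁻¹ ≡ 7 (mod 73), so λ ≡ 46.
  x = λ² - 17 - 38 = 2116 - 55 ≡ 17; y = λ·(17 - 17) - 68 ≡ 5. → (17, 5)
8G: (17, 5) + (38, 12). λ = (12 - 5)/(38 - 17) ≡ 7/21 mod 73. 21⁻¹ ≡ 7 (mod 73), so λ ≡ 49.
  x = λ² - 17 - 38 = 2401 - 55 ≡ 10; y = λ·(17 - 10) - 5 ≡ 46. → (10, 46)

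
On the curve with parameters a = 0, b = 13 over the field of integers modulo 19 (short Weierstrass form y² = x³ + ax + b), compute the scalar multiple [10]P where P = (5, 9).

Double-and-add on 10 = (1010)₂. Start with P = (5, 9) for the leading 1-bit.
double: tangent at (5, 9): λ = (3·5² + 0)/(2·9) ≡ 18/18. 18⁻¹ ≡ 18 (mod 19), so λ ≡ 18·18 ≡ 1.
  x = λ² - 5 - 5 = 1 - 10 ≡ 10; y = λ·(5 - 10) - 9 ≡ 5. → (10, 5)
double: tangent at (10, 5): λ = (3·10² + 0)/(2·5) ≡ 15/10. 10⁻¹ ≡ 2 (mod 19), so λ ≡ 15·2 ≡ 11.
  x = λ² - 10 - 10 = 121 - 20 ≡ 6; y = λ·(10 - 6) - 5 ≡ 1. → (6, 1)
add P: (6, 1) + (5, 9). λ = (9 - 1)/(5 - 6) ≡ 8/18 mod 19. 18⁻¹ ≡ 18 (mod 19), so λ ≡ 11.
  x = λ² - 6 - 5 = 121 - 11 ≡ 15; y = λ·(6 - 15) - 1 ≡ 14. → (15, 14)
double: tangent at (15, 14): λ = (3·15² + 0)/(2·14) ≡ 10/9. 9⁻¹ ≡ 17 (mod 19) since 9·17 = 153 ≡ 1, so λ ≡ 10·17 ≡ 18.
  x = λ² - 15 - 15 = 324 - 30 ≡ 9; y = λ·(15 - 9) - 14 ≡ 18. → (9, 18)

(9, 18)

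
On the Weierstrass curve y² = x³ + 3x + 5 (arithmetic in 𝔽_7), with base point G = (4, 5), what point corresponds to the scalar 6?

(4, 2)

Repeated addition: build up to 6G.
2G: tangent at (4, 5): λ = (3·4² + 3)/(2·5) ≡ 2/3. 3⁻¹ ≡ 5 (mod 7), so λ ≡ 2·5 ≡ 3.
  x = λ² - 4 - 4 = 9 - 8 ≡ 1; y = λ·(4 - 1) - 5 ≡ 4. → (1, 4)
3G: (1, 4) + (4, 5). λ = (5 - 4)/(4 - 1) ≡ 1/3 mod 7. 3⁻¹ ≡ 5 (mod 7) since 3·5 = 15 ≡ 1, so λ ≡ 5.
  x = λ² - 1 - 4 = 25 - 5 ≡ 6; y = λ·(1 - 6) - 4 ≡ 6. → (6, 6)
4G: (6, 6) + (4, 5). λ = (5 - 6)/(4 - 6) ≡ 6/5 mod 7. 5⁻¹ ≡ 3 (mod 7), so λ ≡ 4.
  x = λ² - 6 - 4 = 16 - 10 ≡ 6; y = λ·(6 - 6) - 6 ≡ 1. → (6, 1)
5G: (6, 1) + (4, 5). λ = (5 - 1)/(4 - 6) ≡ 4/5 mod 7. 5⁻¹ ≡ 3 (mod 7), so λ ≡ 5.
  x = λ² - 6 - 4 = 25 - 10 ≡ 1; y = λ·(6 - 1) - 1 ≡ 3. → (1, 3)
6G: (1, 3) + (4, 5). λ = (5 - 3)/(4 - 1) ≡ 2/3 mod 7. 3⁻¹ ≡ 5 (mod 7) since 3·5 = 15 ≡ 1, so λ ≡ 3.
  x = λ² - 1 - 4 = 9 - 5 ≡ 4; y = λ·(1 - 4) - 3 ≡ 2. → (4, 2)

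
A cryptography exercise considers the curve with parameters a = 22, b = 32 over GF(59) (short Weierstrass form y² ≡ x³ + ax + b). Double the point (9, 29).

tangent at (9, 29): λ = (3·9² + 22)/(2·29) ≡ 29/58. 58⁻¹ ≡ 58 (mod 59), so λ ≡ 29·58 ≡ 30.
  x = λ² - 9 - 9 = 900 - 18 ≡ 56; y = λ·(9 - 56) - 29 ≡ 36. → (56, 36)

(56, 36)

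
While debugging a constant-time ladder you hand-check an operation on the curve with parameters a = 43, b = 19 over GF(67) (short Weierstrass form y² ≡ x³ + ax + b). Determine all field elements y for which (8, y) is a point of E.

2, 65

x³ + 43x + 19 = 875 ≡ 4 (mod 67).
Square roots of 4 mod 67: 2 and 65 (since 2² = 4 ≡ 4).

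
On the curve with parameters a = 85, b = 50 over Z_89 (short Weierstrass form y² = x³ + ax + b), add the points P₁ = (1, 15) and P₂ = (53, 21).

(57, 47)

(1, 15) + (53, 21). λ = (21 - 15)/(53 - 1) ≡ 6/52 mod 89. 52⁻¹ ≡ 12 (mod 89), so λ ≡ 72.
  x = λ² - 1 - 53 = 5184 - 54 ≡ 57; y = λ·(1 - 57) - 15 ≡ 47. → (57, 47)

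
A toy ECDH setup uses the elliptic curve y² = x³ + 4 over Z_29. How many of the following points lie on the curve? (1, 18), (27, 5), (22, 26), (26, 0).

(1, 18): 18² ≡ 5, rhs ≡ 5 → on.
(27, 5): 5² ≡ 25, rhs ≡ 25 → on.
(22, 26): 26² ≡ 9, rhs ≡ 9 → on.
(26, 0): 0² ≡ 0, rhs ≡ 6 → off.

3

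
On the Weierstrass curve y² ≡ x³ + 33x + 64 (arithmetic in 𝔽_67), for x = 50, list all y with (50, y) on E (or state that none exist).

33, 34

x³ + 33x + 64 = 126714 ≡ 17 (mod 67).
Square roots of 17 mod 67: 33 and 34 (since 33² = 1089 ≡ 17).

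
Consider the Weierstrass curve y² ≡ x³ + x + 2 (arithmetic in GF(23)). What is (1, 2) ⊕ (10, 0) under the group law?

(20, 15)

(1, 2) + (10, 0). λ = (0 - 2)/(10 - 1) ≡ 21/9 mod 23. 9⁻¹ ≡ 18 (mod 23) since 9·18 = 162 ≡ 1, so λ ≡ 10.
  x = λ² - 1 - 10 = 100 - 11 ≡ 20; y = λ·(1 - 20) - 2 ≡ 15. → (20, 15)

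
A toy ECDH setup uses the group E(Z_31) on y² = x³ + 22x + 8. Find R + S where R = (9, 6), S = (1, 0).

(8, 18)

(9, 6) + (1, 0). λ = (0 - 6)/(1 - 9) ≡ 25/23 mod 31. 23⁻¹ ≡ 27 (mod 31), so λ ≡ 24.
  x = λ² - 9 - 1 = 576 - 10 ≡ 8; y = λ·(9 - 8) - 6 ≡ 18. → (8, 18)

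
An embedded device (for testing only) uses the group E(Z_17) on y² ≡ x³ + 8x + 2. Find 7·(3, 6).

Write G = (3, 6).
Repeated addition: build up to 7G.
2G: tangent at (3, 6): λ = (3·3² + 8)/(2·6) ≡ 1/12. 12⁻¹ ≡ 10 (mod 17), so λ ≡ 1·10 ≡ 10.
  x = λ² - 3 - 3 = 100 - 6 ≡ 9; y = λ·(3 - 9) - 6 ≡ 2. → (9, 2)
3G: (9, 2) + (3, 6). λ = (6 - 2)/(3 - 9) ≡ 4/11 mod 17. 11⁻¹ ≡ 14 (mod 17), so λ ≡ 5.
  x = λ² - 9 - 3 = 25 - 12 ≡ 13; y = λ·(9 - 13) - 2 ≡ 12. → (13, 12)
4G: (13, 12) + (3, 6). λ = (6 - 12)/(3 - 13) ≡ 11/7 mod 17. 7⁻¹ ≡ 5 (mod 17) since 7·5 = 35 ≡ 1, so λ ≡ 4.
  x = λ² - 13 - 3 = 16 - 16 ≡ 0; y = λ·(13 - 0) - 12 ≡ 6. → (0, 6)
5G: (0, 6) + (3, 6). λ = (6 - 6)/(3 - 0) ≡ 0/3 mod 17. 3⁻¹ ≡ 6 (mod 17), so λ ≡ 0.
  x = λ² - 0 - 3 = 0 - 3 ≡ 14; y = λ·(0 - 14) - 6 ≡ 11. → (14, 11)
6G: (14, 11) + (3, 6). λ = (6 - 11)/(3 - 14) ≡ 12/6 mod 17. 6⁻¹ ≡ 3 (mod 17), so λ ≡ 2.
  x = λ² - 14 - 3 = 4 - 17 ≡ 4; y = λ·(14 - 4) - 11 ≡ 9. → (4, 9)
7G: (4, 9) + (3, 6). λ = (6 - 9)/(3 - 4) ≡ 14/16 mod 17. 16⁻¹ ≡ 16 (mod 17) since 16·16 = 256 ≡ 1, so λ ≡ 3.
  x = λ² - 4 - 3 = 9 - 7 ≡ 2; y = λ·(4 - 2) - 9 ≡ 14. → (2, 14)

(2, 14)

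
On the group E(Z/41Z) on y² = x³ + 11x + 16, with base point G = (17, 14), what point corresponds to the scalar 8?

Repeated addition: build up to 8G.
2G: tangent at (17, 14): λ = (3·17² + 11)/(2·14) ≡ 17/28. 28⁻¹ ≡ 22 (mod 41) since 28·22 = 616 ≡ 1, so λ ≡ 17·22 ≡ 5.
  x = λ² - 17 - 17 = 25 - 34 ≡ 32; y = λ·(17 - 32) - 14 ≡ 34. → (32, 34)
3G: (32, 34) + (17, 14). λ = (14 - 34)/(17 - 32) ≡ 21/26 mod 41. 26⁻¹ ≡ 30 (mod 41) since 26·30 = 780 ≡ 1, so λ ≡ 15.
  x = λ² - 32 - 17 = 225 - 49 ≡ 12; y = λ·(32 - 12) - 34 ≡ 20. → (12, 20)
4G: (12, 20) + (17, 14). λ = (14 - 20)/(17 - 12) ≡ 35/5 mod 41. 5⁻¹ ≡ 33 (mod 41) since 5·33 = 165 ≡ 1, so λ ≡ 7.
  x = λ² - 12 - 17 = 49 - 29 ≡ 20; y = λ·(12 - 20) - 20 ≡ 6. → (20, 6)
5G: (20, 6) + (17, 14). λ = (14 - 6)/(17 - 20) ≡ 8/38 mod 41. 38⁻¹ ≡ 27 (mod 41), so λ ≡ 11.
  x = λ² - 20 - 17 = 121 - 37 ≡ 2; y = λ·(20 - 2) - 6 ≡ 28. → (2, 28)
6G: (2, 28) + (17, 14). λ = (14 - 28)/(17 - 2) ≡ 27/15 mod 41. 15⁻¹ ≡ 11 (mod 41), so λ ≡ 10.
  x = λ² - 2 - 17 = 100 - 19 ≡ 40; y = λ·(2 - 40) - 28 ≡ 2. → (40, 2)
7G: (40, 2) + (17, 14). λ = (14 - 2)/(17 - 40) ≡ 12/18 mod 41. 18⁻¹ ≡ 16 (mod 41), so λ ≡ 28.
  x = λ² - 40 - 17 = 784 - 57 ≡ 30; y = λ·(40 - 30) - 2 ≡ 32. → (30, 32)
8G: (30, 32) + (17, 14). λ = (14 - 32)/(17 - 30) ≡ 23/28 mod 41. 28⁻¹ ≡ 22 (mod 41), so λ ≡ 14.
  x = λ² - 30 - 17 = 196 - 47 ≡ 26; y = λ·(30 - 26) - 32 ≡ 24. → (26, 24)

(26, 24)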